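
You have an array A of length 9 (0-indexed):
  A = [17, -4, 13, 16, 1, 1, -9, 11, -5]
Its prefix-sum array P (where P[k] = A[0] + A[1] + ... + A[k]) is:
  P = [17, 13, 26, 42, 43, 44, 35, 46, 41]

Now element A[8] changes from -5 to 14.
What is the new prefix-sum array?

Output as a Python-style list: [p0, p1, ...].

Change: A[8] -5 -> 14, delta = 19
P[k] for k < 8: unchanged (A[8] not included)
P[k] for k >= 8: shift by delta = 19
  P[0] = 17 + 0 = 17
  P[1] = 13 + 0 = 13
  P[2] = 26 + 0 = 26
  P[3] = 42 + 0 = 42
  P[4] = 43 + 0 = 43
  P[5] = 44 + 0 = 44
  P[6] = 35 + 0 = 35
  P[7] = 46 + 0 = 46
  P[8] = 41 + 19 = 60

Answer: [17, 13, 26, 42, 43, 44, 35, 46, 60]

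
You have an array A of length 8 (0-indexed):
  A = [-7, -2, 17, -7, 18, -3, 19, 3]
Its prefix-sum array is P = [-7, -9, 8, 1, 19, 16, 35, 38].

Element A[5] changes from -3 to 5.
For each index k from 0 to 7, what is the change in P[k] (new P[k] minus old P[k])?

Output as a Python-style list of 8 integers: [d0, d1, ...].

Element change: A[5] -3 -> 5, delta = 8
For k < 5: P[k] unchanged, delta_P[k] = 0
For k >= 5: P[k] shifts by exactly 8
Delta array: [0, 0, 0, 0, 0, 8, 8, 8]

Answer: [0, 0, 0, 0, 0, 8, 8, 8]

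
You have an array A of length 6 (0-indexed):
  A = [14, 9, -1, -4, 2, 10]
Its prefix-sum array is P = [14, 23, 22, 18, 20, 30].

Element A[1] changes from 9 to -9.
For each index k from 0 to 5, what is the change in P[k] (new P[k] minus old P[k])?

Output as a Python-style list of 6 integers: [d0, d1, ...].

Element change: A[1] 9 -> -9, delta = -18
For k < 1: P[k] unchanged, delta_P[k] = 0
For k >= 1: P[k] shifts by exactly -18
Delta array: [0, -18, -18, -18, -18, -18]

Answer: [0, -18, -18, -18, -18, -18]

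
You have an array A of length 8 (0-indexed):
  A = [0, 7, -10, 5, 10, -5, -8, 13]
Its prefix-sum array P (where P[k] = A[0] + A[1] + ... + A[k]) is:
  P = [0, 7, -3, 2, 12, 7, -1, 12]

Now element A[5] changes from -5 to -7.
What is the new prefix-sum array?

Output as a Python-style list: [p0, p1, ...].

Answer: [0, 7, -3, 2, 12, 5, -3, 10]

Derivation:
Change: A[5] -5 -> -7, delta = -2
P[k] for k < 5: unchanged (A[5] not included)
P[k] for k >= 5: shift by delta = -2
  P[0] = 0 + 0 = 0
  P[1] = 7 + 0 = 7
  P[2] = -3 + 0 = -3
  P[3] = 2 + 0 = 2
  P[4] = 12 + 0 = 12
  P[5] = 7 + -2 = 5
  P[6] = -1 + -2 = -3
  P[7] = 12 + -2 = 10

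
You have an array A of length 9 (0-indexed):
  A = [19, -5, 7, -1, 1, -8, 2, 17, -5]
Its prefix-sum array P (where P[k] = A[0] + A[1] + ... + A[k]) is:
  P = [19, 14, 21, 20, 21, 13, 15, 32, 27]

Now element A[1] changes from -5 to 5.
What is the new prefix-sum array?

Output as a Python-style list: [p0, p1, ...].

Answer: [19, 24, 31, 30, 31, 23, 25, 42, 37]

Derivation:
Change: A[1] -5 -> 5, delta = 10
P[k] for k < 1: unchanged (A[1] not included)
P[k] for k >= 1: shift by delta = 10
  P[0] = 19 + 0 = 19
  P[1] = 14 + 10 = 24
  P[2] = 21 + 10 = 31
  P[3] = 20 + 10 = 30
  P[4] = 21 + 10 = 31
  P[5] = 13 + 10 = 23
  P[6] = 15 + 10 = 25
  P[7] = 32 + 10 = 42
  P[8] = 27 + 10 = 37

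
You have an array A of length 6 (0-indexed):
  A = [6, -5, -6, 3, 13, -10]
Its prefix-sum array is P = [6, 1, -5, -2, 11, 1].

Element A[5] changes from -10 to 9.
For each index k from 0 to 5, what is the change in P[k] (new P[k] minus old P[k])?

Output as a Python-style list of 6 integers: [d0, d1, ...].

Element change: A[5] -10 -> 9, delta = 19
For k < 5: P[k] unchanged, delta_P[k] = 0
For k >= 5: P[k] shifts by exactly 19
Delta array: [0, 0, 0, 0, 0, 19]

Answer: [0, 0, 0, 0, 0, 19]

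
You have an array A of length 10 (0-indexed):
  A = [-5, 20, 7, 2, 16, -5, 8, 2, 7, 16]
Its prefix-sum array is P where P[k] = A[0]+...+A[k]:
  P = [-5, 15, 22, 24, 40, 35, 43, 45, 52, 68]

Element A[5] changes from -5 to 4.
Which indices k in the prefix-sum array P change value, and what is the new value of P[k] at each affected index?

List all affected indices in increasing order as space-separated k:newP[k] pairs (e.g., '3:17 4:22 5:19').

P[k] = A[0] + ... + A[k]
P[k] includes A[5] iff k >= 5
Affected indices: 5, 6, ..., 9; delta = 9
  P[5]: 35 + 9 = 44
  P[6]: 43 + 9 = 52
  P[7]: 45 + 9 = 54
  P[8]: 52 + 9 = 61
  P[9]: 68 + 9 = 77

Answer: 5:44 6:52 7:54 8:61 9:77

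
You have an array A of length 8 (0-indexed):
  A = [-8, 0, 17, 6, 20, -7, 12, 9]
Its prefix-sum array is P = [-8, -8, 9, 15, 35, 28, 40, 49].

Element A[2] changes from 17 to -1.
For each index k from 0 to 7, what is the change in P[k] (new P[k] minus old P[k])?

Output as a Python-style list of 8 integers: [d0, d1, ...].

Element change: A[2] 17 -> -1, delta = -18
For k < 2: P[k] unchanged, delta_P[k] = 0
For k >= 2: P[k] shifts by exactly -18
Delta array: [0, 0, -18, -18, -18, -18, -18, -18]

Answer: [0, 0, -18, -18, -18, -18, -18, -18]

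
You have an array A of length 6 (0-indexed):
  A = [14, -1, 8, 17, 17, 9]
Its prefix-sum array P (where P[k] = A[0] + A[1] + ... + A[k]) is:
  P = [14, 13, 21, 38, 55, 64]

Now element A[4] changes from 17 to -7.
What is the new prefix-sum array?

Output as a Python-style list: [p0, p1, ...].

Answer: [14, 13, 21, 38, 31, 40]

Derivation:
Change: A[4] 17 -> -7, delta = -24
P[k] for k < 4: unchanged (A[4] not included)
P[k] for k >= 4: shift by delta = -24
  P[0] = 14 + 0 = 14
  P[1] = 13 + 0 = 13
  P[2] = 21 + 0 = 21
  P[3] = 38 + 0 = 38
  P[4] = 55 + -24 = 31
  P[5] = 64 + -24 = 40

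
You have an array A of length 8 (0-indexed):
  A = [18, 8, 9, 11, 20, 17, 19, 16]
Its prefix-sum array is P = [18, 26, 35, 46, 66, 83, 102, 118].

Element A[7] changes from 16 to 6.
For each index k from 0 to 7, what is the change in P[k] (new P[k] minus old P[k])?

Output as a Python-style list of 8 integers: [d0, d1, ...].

Answer: [0, 0, 0, 0, 0, 0, 0, -10]

Derivation:
Element change: A[7] 16 -> 6, delta = -10
For k < 7: P[k] unchanged, delta_P[k] = 0
For k >= 7: P[k] shifts by exactly -10
Delta array: [0, 0, 0, 0, 0, 0, 0, -10]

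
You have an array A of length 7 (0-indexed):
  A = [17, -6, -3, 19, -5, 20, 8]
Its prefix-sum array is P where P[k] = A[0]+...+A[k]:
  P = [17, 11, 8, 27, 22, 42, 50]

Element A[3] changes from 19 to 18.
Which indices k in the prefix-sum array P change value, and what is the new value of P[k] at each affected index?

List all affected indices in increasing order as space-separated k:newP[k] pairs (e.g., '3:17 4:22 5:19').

P[k] = A[0] + ... + A[k]
P[k] includes A[3] iff k >= 3
Affected indices: 3, 4, ..., 6; delta = -1
  P[3]: 27 + -1 = 26
  P[4]: 22 + -1 = 21
  P[5]: 42 + -1 = 41
  P[6]: 50 + -1 = 49

Answer: 3:26 4:21 5:41 6:49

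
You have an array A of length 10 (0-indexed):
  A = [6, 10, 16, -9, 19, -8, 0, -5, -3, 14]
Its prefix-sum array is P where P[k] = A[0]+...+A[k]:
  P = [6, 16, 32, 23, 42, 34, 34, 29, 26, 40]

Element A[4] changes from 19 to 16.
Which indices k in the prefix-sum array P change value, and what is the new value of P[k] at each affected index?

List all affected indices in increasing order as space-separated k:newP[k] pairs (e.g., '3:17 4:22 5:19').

P[k] = A[0] + ... + A[k]
P[k] includes A[4] iff k >= 4
Affected indices: 4, 5, ..., 9; delta = -3
  P[4]: 42 + -3 = 39
  P[5]: 34 + -3 = 31
  P[6]: 34 + -3 = 31
  P[7]: 29 + -3 = 26
  P[8]: 26 + -3 = 23
  P[9]: 40 + -3 = 37

Answer: 4:39 5:31 6:31 7:26 8:23 9:37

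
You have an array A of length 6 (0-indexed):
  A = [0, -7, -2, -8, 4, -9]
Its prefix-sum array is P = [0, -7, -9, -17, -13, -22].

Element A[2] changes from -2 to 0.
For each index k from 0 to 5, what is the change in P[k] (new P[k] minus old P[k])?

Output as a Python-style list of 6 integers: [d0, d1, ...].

Answer: [0, 0, 2, 2, 2, 2]

Derivation:
Element change: A[2] -2 -> 0, delta = 2
For k < 2: P[k] unchanged, delta_P[k] = 0
For k >= 2: P[k] shifts by exactly 2
Delta array: [0, 0, 2, 2, 2, 2]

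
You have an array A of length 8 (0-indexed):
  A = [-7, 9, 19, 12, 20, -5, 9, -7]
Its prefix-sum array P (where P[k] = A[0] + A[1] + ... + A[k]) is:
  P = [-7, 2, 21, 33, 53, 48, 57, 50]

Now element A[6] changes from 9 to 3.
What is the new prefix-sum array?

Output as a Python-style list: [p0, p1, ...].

Change: A[6] 9 -> 3, delta = -6
P[k] for k < 6: unchanged (A[6] not included)
P[k] for k >= 6: shift by delta = -6
  P[0] = -7 + 0 = -7
  P[1] = 2 + 0 = 2
  P[2] = 21 + 0 = 21
  P[3] = 33 + 0 = 33
  P[4] = 53 + 0 = 53
  P[5] = 48 + 0 = 48
  P[6] = 57 + -6 = 51
  P[7] = 50 + -6 = 44

Answer: [-7, 2, 21, 33, 53, 48, 51, 44]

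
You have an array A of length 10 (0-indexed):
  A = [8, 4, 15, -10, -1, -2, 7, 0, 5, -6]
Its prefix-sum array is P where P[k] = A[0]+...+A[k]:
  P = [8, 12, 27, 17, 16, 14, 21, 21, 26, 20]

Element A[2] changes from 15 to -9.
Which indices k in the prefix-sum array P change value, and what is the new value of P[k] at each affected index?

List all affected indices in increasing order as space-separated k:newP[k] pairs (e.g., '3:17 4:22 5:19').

Answer: 2:3 3:-7 4:-8 5:-10 6:-3 7:-3 8:2 9:-4

Derivation:
P[k] = A[0] + ... + A[k]
P[k] includes A[2] iff k >= 2
Affected indices: 2, 3, ..., 9; delta = -24
  P[2]: 27 + -24 = 3
  P[3]: 17 + -24 = -7
  P[4]: 16 + -24 = -8
  P[5]: 14 + -24 = -10
  P[6]: 21 + -24 = -3
  P[7]: 21 + -24 = -3
  P[8]: 26 + -24 = 2
  P[9]: 20 + -24 = -4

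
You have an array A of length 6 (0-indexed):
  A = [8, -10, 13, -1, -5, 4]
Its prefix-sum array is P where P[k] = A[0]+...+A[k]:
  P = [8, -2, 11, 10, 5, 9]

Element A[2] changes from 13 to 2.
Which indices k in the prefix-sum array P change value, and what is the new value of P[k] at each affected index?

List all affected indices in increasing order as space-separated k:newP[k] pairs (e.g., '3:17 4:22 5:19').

Answer: 2:0 3:-1 4:-6 5:-2

Derivation:
P[k] = A[0] + ... + A[k]
P[k] includes A[2] iff k >= 2
Affected indices: 2, 3, ..., 5; delta = -11
  P[2]: 11 + -11 = 0
  P[3]: 10 + -11 = -1
  P[4]: 5 + -11 = -6
  P[5]: 9 + -11 = -2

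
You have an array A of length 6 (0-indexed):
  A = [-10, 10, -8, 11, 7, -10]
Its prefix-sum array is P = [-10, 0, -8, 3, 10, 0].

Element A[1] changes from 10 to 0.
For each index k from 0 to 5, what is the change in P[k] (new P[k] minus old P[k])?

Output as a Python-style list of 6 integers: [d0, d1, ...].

Answer: [0, -10, -10, -10, -10, -10]

Derivation:
Element change: A[1] 10 -> 0, delta = -10
For k < 1: P[k] unchanged, delta_P[k] = 0
For k >= 1: P[k] shifts by exactly -10
Delta array: [0, -10, -10, -10, -10, -10]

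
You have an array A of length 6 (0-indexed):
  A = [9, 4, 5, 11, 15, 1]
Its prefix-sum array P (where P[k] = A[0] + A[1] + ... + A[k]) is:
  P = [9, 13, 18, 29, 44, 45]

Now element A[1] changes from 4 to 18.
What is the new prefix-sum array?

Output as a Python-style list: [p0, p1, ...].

Answer: [9, 27, 32, 43, 58, 59]

Derivation:
Change: A[1] 4 -> 18, delta = 14
P[k] for k < 1: unchanged (A[1] not included)
P[k] for k >= 1: shift by delta = 14
  P[0] = 9 + 0 = 9
  P[1] = 13 + 14 = 27
  P[2] = 18 + 14 = 32
  P[3] = 29 + 14 = 43
  P[4] = 44 + 14 = 58
  P[5] = 45 + 14 = 59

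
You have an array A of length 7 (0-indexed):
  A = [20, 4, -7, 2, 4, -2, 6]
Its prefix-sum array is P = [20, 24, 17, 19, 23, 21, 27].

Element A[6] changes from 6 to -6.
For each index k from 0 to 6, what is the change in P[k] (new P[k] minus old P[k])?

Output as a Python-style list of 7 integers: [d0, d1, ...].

Answer: [0, 0, 0, 0, 0, 0, -12]

Derivation:
Element change: A[6] 6 -> -6, delta = -12
For k < 6: P[k] unchanged, delta_P[k] = 0
For k >= 6: P[k] shifts by exactly -12
Delta array: [0, 0, 0, 0, 0, 0, -12]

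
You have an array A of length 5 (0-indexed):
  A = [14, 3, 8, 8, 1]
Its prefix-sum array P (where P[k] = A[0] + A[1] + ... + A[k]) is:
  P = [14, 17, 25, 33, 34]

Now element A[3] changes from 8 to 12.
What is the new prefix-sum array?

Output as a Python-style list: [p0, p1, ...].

Change: A[3] 8 -> 12, delta = 4
P[k] for k < 3: unchanged (A[3] not included)
P[k] for k >= 3: shift by delta = 4
  P[0] = 14 + 0 = 14
  P[1] = 17 + 0 = 17
  P[2] = 25 + 0 = 25
  P[3] = 33 + 4 = 37
  P[4] = 34 + 4 = 38

Answer: [14, 17, 25, 37, 38]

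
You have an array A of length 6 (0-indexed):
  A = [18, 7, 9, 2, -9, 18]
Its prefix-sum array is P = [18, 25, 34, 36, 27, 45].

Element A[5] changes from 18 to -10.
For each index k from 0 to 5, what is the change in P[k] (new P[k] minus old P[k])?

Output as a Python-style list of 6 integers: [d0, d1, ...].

Element change: A[5] 18 -> -10, delta = -28
For k < 5: P[k] unchanged, delta_P[k] = 0
For k >= 5: P[k] shifts by exactly -28
Delta array: [0, 0, 0, 0, 0, -28]

Answer: [0, 0, 0, 0, 0, -28]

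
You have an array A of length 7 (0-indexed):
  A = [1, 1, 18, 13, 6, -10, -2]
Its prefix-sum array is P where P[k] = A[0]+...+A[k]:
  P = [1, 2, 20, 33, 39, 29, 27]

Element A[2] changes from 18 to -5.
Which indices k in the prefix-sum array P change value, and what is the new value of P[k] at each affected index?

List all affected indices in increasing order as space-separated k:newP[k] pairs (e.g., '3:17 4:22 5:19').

Answer: 2:-3 3:10 4:16 5:6 6:4

Derivation:
P[k] = A[0] + ... + A[k]
P[k] includes A[2] iff k >= 2
Affected indices: 2, 3, ..., 6; delta = -23
  P[2]: 20 + -23 = -3
  P[3]: 33 + -23 = 10
  P[4]: 39 + -23 = 16
  P[5]: 29 + -23 = 6
  P[6]: 27 + -23 = 4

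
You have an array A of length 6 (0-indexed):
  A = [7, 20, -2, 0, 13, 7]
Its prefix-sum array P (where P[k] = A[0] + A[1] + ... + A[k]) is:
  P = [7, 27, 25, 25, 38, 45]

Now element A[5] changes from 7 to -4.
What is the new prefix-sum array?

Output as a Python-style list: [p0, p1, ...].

Change: A[5] 7 -> -4, delta = -11
P[k] for k < 5: unchanged (A[5] not included)
P[k] for k >= 5: shift by delta = -11
  P[0] = 7 + 0 = 7
  P[1] = 27 + 0 = 27
  P[2] = 25 + 0 = 25
  P[3] = 25 + 0 = 25
  P[4] = 38 + 0 = 38
  P[5] = 45 + -11 = 34

Answer: [7, 27, 25, 25, 38, 34]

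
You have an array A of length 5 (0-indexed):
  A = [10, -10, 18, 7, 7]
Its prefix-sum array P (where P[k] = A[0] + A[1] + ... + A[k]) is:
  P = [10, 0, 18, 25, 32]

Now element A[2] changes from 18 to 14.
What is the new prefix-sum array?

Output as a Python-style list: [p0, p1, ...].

Answer: [10, 0, 14, 21, 28]

Derivation:
Change: A[2] 18 -> 14, delta = -4
P[k] for k < 2: unchanged (A[2] not included)
P[k] for k >= 2: shift by delta = -4
  P[0] = 10 + 0 = 10
  P[1] = 0 + 0 = 0
  P[2] = 18 + -4 = 14
  P[3] = 25 + -4 = 21
  P[4] = 32 + -4 = 28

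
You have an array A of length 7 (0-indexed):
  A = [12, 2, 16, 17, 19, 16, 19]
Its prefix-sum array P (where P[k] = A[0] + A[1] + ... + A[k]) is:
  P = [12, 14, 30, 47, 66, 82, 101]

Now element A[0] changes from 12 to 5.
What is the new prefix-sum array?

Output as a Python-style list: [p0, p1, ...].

Change: A[0] 12 -> 5, delta = -7
P[k] for k < 0: unchanged (A[0] not included)
P[k] for k >= 0: shift by delta = -7
  P[0] = 12 + -7 = 5
  P[1] = 14 + -7 = 7
  P[2] = 30 + -7 = 23
  P[3] = 47 + -7 = 40
  P[4] = 66 + -7 = 59
  P[5] = 82 + -7 = 75
  P[6] = 101 + -7 = 94

Answer: [5, 7, 23, 40, 59, 75, 94]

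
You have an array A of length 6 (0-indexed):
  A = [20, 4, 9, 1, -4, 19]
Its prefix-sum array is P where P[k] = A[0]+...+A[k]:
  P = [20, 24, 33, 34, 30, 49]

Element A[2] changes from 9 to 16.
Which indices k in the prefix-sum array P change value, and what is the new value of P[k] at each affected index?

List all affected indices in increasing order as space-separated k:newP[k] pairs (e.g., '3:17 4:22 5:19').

Answer: 2:40 3:41 4:37 5:56

Derivation:
P[k] = A[0] + ... + A[k]
P[k] includes A[2] iff k >= 2
Affected indices: 2, 3, ..., 5; delta = 7
  P[2]: 33 + 7 = 40
  P[3]: 34 + 7 = 41
  P[4]: 30 + 7 = 37
  P[5]: 49 + 7 = 56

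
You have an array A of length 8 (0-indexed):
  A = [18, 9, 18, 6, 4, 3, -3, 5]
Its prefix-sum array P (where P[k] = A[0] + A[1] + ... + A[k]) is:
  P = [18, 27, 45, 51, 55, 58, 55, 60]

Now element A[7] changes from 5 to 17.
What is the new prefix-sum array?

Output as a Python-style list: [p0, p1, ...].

Change: A[7] 5 -> 17, delta = 12
P[k] for k < 7: unchanged (A[7] not included)
P[k] for k >= 7: shift by delta = 12
  P[0] = 18 + 0 = 18
  P[1] = 27 + 0 = 27
  P[2] = 45 + 0 = 45
  P[3] = 51 + 0 = 51
  P[4] = 55 + 0 = 55
  P[5] = 58 + 0 = 58
  P[6] = 55 + 0 = 55
  P[7] = 60 + 12 = 72

Answer: [18, 27, 45, 51, 55, 58, 55, 72]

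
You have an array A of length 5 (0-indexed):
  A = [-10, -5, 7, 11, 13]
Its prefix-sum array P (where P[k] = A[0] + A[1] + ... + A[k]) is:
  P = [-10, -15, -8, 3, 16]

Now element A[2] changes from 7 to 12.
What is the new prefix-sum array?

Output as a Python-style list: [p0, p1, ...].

Change: A[2] 7 -> 12, delta = 5
P[k] for k < 2: unchanged (A[2] not included)
P[k] for k >= 2: shift by delta = 5
  P[0] = -10 + 0 = -10
  P[1] = -15 + 0 = -15
  P[2] = -8 + 5 = -3
  P[3] = 3 + 5 = 8
  P[4] = 16 + 5 = 21

Answer: [-10, -15, -3, 8, 21]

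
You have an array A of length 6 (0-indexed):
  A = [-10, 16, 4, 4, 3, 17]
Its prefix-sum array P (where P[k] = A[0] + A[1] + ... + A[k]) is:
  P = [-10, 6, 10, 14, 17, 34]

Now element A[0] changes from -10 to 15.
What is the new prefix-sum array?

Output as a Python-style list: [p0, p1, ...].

Change: A[0] -10 -> 15, delta = 25
P[k] for k < 0: unchanged (A[0] not included)
P[k] for k >= 0: shift by delta = 25
  P[0] = -10 + 25 = 15
  P[1] = 6 + 25 = 31
  P[2] = 10 + 25 = 35
  P[3] = 14 + 25 = 39
  P[4] = 17 + 25 = 42
  P[5] = 34 + 25 = 59

Answer: [15, 31, 35, 39, 42, 59]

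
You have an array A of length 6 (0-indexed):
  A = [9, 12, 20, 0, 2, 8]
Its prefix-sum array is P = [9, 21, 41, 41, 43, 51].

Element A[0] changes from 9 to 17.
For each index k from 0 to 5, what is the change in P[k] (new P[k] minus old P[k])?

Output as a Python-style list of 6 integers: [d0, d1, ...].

Answer: [8, 8, 8, 8, 8, 8]

Derivation:
Element change: A[0] 9 -> 17, delta = 8
For k < 0: P[k] unchanged, delta_P[k] = 0
For k >= 0: P[k] shifts by exactly 8
Delta array: [8, 8, 8, 8, 8, 8]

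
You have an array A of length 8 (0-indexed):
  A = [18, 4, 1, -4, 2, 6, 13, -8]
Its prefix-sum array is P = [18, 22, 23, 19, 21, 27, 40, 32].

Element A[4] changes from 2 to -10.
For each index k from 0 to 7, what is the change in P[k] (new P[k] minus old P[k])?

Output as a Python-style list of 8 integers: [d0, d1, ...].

Element change: A[4] 2 -> -10, delta = -12
For k < 4: P[k] unchanged, delta_P[k] = 0
For k >= 4: P[k] shifts by exactly -12
Delta array: [0, 0, 0, 0, -12, -12, -12, -12]

Answer: [0, 0, 0, 0, -12, -12, -12, -12]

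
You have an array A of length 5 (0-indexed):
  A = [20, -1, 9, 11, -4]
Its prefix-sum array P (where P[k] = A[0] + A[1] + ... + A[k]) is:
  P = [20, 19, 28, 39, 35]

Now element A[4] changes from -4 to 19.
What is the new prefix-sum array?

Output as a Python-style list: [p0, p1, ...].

Change: A[4] -4 -> 19, delta = 23
P[k] for k < 4: unchanged (A[4] not included)
P[k] for k >= 4: shift by delta = 23
  P[0] = 20 + 0 = 20
  P[1] = 19 + 0 = 19
  P[2] = 28 + 0 = 28
  P[3] = 39 + 0 = 39
  P[4] = 35 + 23 = 58

Answer: [20, 19, 28, 39, 58]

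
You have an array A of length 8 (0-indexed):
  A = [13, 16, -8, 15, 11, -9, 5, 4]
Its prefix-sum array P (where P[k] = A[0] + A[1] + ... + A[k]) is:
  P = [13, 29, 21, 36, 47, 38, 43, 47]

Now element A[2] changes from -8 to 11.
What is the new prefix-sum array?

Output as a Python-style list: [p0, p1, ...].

Answer: [13, 29, 40, 55, 66, 57, 62, 66]

Derivation:
Change: A[2] -8 -> 11, delta = 19
P[k] for k < 2: unchanged (A[2] not included)
P[k] for k >= 2: shift by delta = 19
  P[0] = 13 + 0 = 13
  P[1] = 29 + 0 = 29
  P[2] = 21 + 19 = 40
  P[3] = 36 + 19 = 55
  P[4] = 47 + 19 = 66
  P[5] = 38 + 19 = 57
  P[6] = 43 + 19 = 62
  P[7] = 47 + 19 = 66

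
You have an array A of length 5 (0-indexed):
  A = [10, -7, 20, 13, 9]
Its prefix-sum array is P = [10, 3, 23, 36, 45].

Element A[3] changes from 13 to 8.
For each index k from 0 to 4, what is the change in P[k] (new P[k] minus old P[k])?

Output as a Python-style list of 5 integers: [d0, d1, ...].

Element change: A[3] 13 -> 8, delta = -5
For k < 3: P[k] unchanged, delta_P[k] = 0
For k >= 3: P[k] shifts by exactly -5
Delta array: [0, 0, 0, -5, -5]

Answer: [0, 0, 0, -5, -5]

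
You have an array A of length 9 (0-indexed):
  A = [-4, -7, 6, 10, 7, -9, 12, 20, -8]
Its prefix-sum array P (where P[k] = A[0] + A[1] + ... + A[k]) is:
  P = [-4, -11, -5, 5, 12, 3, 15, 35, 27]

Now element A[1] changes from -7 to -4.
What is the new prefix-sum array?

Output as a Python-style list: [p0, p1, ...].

Change: A[1] -7 -> -4, delta = 3
P[k] for k < 1: unchanged (A[1] not included)
P[k] for k >= 1: shift by delta = 3
  P[0] = -4 + 0 = -4
  P[1] = -11 + 3 = -8
  P[2] = -5 + 3 = -2
  P[3] = 5 + 3 = 8
  P[4] = 12 + 3 = 15
  P[5] = 3 + 3 = 6
  P[6] = 15 + 3 = 18
  P[7] = 35 + 3 = 38
  P[8] = 27 + 3 = 30

Answer: [-4, -8, -2, 8, 15, 6, 18, 38, 30]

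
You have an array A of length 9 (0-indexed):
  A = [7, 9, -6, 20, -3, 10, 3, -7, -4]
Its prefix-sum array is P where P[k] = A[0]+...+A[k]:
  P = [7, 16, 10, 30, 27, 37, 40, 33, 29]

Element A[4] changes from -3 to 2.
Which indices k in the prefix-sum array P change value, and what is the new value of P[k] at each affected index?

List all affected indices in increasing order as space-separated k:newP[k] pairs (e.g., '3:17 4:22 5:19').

Answer: 4:32 5:42 6:45 7:38 8:34

Derivation:
P[k] = A[0] + ... + A[k]
P[k] includes A[4] iff k >= 4
Affected indices: 4, 5, ..., 8; delta = 5
  P[4]: 27 + 5 = 32
  P[5]: 37 + 5 = 42
  P[6]: 40 + 5 = 45
  P[7]: 33 + 5 = 38
  P[8]: 29 + 5 = 34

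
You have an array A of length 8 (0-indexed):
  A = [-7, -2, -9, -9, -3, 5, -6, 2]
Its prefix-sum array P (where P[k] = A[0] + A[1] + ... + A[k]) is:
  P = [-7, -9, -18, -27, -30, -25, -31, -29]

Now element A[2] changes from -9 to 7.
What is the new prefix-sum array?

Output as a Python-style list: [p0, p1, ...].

Answer: [-7, -9, -2, -11, -14, -9, -15, -13]

Derivation:
Change: A[2] -9 -> 7, delta = 16
P[k] for k < 2: unchanged (A[2] not included)
P[k] for k >= 2: shift by delta = 16
  P[0] = -7 + 0 = -7
  P[1] = -9 + 0 = -9
  P[2] = -18 + 16 = -2
  P[3] = -27 + 16 = -11
  P[4] = -30 + 16 = -14
  P[5] = -25 + 16 = -9
  P[6] = -31 + 16 = -15
  P[7] = -29 + 16 = -13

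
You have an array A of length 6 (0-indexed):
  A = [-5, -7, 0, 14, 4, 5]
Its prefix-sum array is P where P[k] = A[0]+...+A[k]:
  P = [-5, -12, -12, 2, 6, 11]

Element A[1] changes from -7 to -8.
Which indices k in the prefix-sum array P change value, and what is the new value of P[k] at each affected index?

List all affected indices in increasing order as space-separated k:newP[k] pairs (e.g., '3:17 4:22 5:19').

P[k] = A[0] + ... + A[k]
P[k] includes A[1] iff k >= 1
Affected indices: 1, 2, ..., 5; delta = -1
  P[1]: -12 + -1 = -13
  P[2]: -12 + -1 = -13
  P[3]: 2 + -1 = 1
  P[4]: 6 + -1 = 5
  P[5]: 11 + -1 = 10

Answer: 1:-13 2:-13 3:1 4:5 5:10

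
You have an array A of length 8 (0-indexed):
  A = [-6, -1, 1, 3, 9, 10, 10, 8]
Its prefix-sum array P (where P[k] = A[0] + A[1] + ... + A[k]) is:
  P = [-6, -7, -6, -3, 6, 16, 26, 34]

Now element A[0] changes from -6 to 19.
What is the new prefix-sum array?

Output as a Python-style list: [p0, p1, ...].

Answer: [19, 18, 19, 22, 31, 41, 51, 59]

Derivation:
Change: A[0] -6 -> 19, delta = 25
P[k] for k < 0: unchanged (A[0] not included)
P[k] for k >= 0: shift by delta = 25
  P[0] = -6 + 25 = 19
  P[1] = -7 + 25 = 18
  P[2] = -6 + 25 = 19
  P[3] = -3 + 25 = 22
  P[4] = 6 + 25 = 31
  P[5] = 16 + 25 = 41
  P[6] = 26 + 25 = 51
  P[7] = 34 + 25 = 59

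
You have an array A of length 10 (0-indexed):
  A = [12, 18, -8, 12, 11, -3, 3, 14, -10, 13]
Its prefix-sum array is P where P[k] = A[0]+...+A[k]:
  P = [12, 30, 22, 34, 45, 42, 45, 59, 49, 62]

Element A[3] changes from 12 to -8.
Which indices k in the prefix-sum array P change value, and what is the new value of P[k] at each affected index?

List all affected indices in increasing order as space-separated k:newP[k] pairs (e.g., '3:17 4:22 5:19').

Answer: 3:14 4:25 5:22 6:25 7:39 8:29 9:42

Derivation:
P[k] = A[0] + ... + A[k]
P[k] includes A[3] iff k >= 3
Affected indices: 3, 4, ..., 9; delta = -20
  P[3]: 34 + -20 = 14
  P[4]: 45 + -20 = 25
  P[5]: 42 + -20 = 22
  P[6]: 45 + -20 = 25
  P[7]: 59 + -20 = 39
  P[8]: 49 + -20 = 29
  P[9]: 62 + -20 = 42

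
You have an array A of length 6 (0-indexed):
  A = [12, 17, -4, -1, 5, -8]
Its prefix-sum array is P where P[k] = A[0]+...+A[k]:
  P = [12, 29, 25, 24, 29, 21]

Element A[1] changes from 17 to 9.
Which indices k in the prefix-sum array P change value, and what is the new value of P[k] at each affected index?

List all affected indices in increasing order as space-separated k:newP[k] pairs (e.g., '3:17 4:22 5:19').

Answer: 1:21 2:17 3:16 4:21 5:13

Derivation:
P[k] = A[0] + ... + A[k]
P[k] includes A[1] iff k >= 1
Affected indices: 1, 2, ..., 5; delta = -8
  P[1]: 29 + -8 = 21
  P[2]: 25 + -8 = 17
  P[3]: 24 + -8 = 16
  P[4]: 29 + -8 = 21
  P[5]: 21 + -8 = 13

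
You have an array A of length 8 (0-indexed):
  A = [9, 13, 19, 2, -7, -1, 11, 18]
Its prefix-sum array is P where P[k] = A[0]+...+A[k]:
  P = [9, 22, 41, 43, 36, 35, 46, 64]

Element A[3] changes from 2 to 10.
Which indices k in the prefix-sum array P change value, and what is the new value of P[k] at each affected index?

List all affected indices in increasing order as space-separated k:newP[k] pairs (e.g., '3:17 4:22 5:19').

Answer: 3:51 4:44 5:43 6:54 7:72

Derivation:
P[k] = A[0] + ... + A[k]
P[k] includes A[3] iff k >= 3
Affected indices: 3, 4, ..., 7; delta = 8
  P[3]: 43 + 8 = 51
  P[4]: 36 + 8 = 44
  P[5]: 35 + 8 = 43
  P[6]: 46 + 8 = 54
  P[7]: 64 + 8 = 72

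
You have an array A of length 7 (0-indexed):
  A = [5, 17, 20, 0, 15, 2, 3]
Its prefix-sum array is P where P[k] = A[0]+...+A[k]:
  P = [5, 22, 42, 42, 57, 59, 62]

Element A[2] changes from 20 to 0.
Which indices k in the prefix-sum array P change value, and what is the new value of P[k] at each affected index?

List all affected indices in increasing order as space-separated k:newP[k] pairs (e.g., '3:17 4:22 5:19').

P[k] = A[0] + ... + A[k]
P[k] includes A[2] iff k >= 2
Affected indices: 2, 3, ..., 6; delta = -20
  P[2]: 42 + -20 = 22
  P[3]: 42 + -20 = 22
  P[4]: 57 + -20 = 37
  P[5]: 59 + -20 = 39
  P[6]: 62 + -20 = 42

Answer: 2:22 3:22 4:37 5:39 6:42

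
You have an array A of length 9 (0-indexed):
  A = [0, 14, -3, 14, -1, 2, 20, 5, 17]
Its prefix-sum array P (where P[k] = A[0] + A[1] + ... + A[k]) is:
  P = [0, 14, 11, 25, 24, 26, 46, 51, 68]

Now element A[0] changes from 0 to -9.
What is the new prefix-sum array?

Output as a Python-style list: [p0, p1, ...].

Change: A[0] 0 -> -9, delta = -9
P[k] for k < 0: unchanged (A[0] not included)
P[k] for k >= 0: shift by delta = -9
  P[0] = 0 + -9 = -9
  P[1] = 14 + -9 = 5
  P[2] = 11 + -9 = 2
  P[3] = 25 + -9 = 16
  P[4] = 24 + -9 = 15
  P[5] = 26 + -9 = 17
  P[6] = 46 + -9 = 37
  P[7] = 51 + -9 = 42
  P[8] = 68 + -9 = 59

Answer: [-9, 5, 2, 16, 15, 17, 37, 42, 59]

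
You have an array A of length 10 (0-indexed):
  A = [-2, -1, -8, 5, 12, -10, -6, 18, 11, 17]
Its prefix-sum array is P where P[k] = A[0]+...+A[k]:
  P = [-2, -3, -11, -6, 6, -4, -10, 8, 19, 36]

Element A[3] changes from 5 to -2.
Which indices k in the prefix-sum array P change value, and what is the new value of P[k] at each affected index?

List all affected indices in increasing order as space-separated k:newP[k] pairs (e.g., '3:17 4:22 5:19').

Answer: 3:-13 4:-1 5:-11 6:-17 7:1 8:12 9:29

Derivation:
P[k] = A[0] + ... + A[k]
P[k] includes A[3] iff k >= 3
Affected indices: 3, 4, ..., 9; delta = -7
  P[3]: -6 + -7 = -13
  P[4]: 6 + -7 = -1
  P[5]: -4 + -7 = -11
  P[6]: -10 + -7 = -17
  P[7]: 8 + -7 = 1
  P[8]: 19 + -7 = 12
  P[9]: 36 + -7 = 29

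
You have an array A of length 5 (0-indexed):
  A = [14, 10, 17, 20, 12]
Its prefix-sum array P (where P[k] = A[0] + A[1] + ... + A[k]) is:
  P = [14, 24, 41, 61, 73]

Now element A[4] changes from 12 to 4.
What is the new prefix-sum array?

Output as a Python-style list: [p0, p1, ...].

Change: A[4] 12 -> 4, delta = -8
P[k] for k < 4: unchanged (A[4] not included)
P[k] for k >= 4: shift by delta = -8
  P[0] = 14 + 0 = 14
  P[1] = 24 + 0 = 24
  P[2] = 41 + 0 = 41
  P[3] = 61 + 0 = 61
  P[4] = 73 + -8 = 65

Answer: [14, 24, 41, 61, 65]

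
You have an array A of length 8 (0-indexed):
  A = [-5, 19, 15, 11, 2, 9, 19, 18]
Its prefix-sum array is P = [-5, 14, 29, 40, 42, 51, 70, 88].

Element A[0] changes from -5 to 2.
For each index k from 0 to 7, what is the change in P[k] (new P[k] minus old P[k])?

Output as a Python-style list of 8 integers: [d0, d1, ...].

Answer: [7, 7, 7, 7, 7, 7, 7, 7]

Derivation:
Element change: A[0] -5 -> 2, delta = 7
For k < 0: P[k] unchanged, delta_P[k] = 0
For k >= 0: P[k] shifts by exactly 7
Delta array: [7, 7, 7, 7, 7, 7, 7, 7]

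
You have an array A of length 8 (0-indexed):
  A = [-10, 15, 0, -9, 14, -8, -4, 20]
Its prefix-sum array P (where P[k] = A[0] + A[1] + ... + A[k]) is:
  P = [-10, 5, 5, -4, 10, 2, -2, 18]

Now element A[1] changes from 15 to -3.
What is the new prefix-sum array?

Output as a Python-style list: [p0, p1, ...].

Change: A[1] 15 -> -3, delta = -18
P[k] for k < 1: unchanged (A[1] not included)
P[k] for k >= 1: shift by delta = -18
  P[0] = -10 + 0 = -10
  P[1] = 5 + -18 = -13
  P[2] = 5 + -18 = -13
  P[3] = -4 + -18 = -22
  P[4] = 10 + -18 = -8
  P[5] = 2 + -18 = -16
  P[6] = -2 + -18 = -20
  P[7] = 18 + -18 = 0

Answer: [-10, -13, -13, -22, -8, -16, -20, 0]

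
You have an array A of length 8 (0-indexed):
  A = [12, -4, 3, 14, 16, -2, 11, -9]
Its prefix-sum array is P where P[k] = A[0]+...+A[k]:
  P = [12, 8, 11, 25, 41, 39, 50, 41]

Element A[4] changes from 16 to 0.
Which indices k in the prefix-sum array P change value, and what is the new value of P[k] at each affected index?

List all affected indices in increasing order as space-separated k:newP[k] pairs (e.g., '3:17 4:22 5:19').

P[k] = A[0] + ... + A[k]
P[k] includes A[4] iff k >= 4
Affected indices: 4, 5, ..., 7; delta = -16
  P[4]: 41 + -16 = 25
  P[5]: 39 + -16 = 23
  P[6]: 50 + -16 = 34
  P[7]: 41 + -16 = 25

Answer: 4:25 5:23 6:34 7:25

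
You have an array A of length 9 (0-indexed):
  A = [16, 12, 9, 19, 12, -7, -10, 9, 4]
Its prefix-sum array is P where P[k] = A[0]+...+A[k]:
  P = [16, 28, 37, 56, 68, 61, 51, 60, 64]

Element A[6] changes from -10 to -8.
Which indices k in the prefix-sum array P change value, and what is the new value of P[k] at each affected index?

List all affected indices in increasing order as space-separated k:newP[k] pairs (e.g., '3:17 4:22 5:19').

Answer: 6:53 7:62 8:66

Derivation:
P[k] = A[0] + ... + A[k]
P[k] includes A[6] iff k >= 6
Affected indices: 6, 7, ..., 8; delta = 2
  P[6]: 51 + 2 = 53
  P[7]: 60 + 2 = 62
  P[8]: 64 + 2 = 66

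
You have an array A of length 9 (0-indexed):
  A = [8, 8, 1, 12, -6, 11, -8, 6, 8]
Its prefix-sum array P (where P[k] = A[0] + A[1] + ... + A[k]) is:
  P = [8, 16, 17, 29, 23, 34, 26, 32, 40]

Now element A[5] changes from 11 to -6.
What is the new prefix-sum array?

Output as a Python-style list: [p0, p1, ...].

Answer: [8, 16, 17, 29, 23, 17, 9, 15, 23]

Derivation:
Change: A[5] 11 -> -6, delta = -17
P[k] for k < 5: unchanged (A[5] not included)
P[k] for k >= 5: shift by delta = -17
  P[0] = 8 + 0 = 8
  P[1] = 16 + 0 = 16
  P[2] = 17 + 0 = 17
  P[3] = 29 + 0 = 29
  P[4] = 23 + 0 = 23
  P[5] = 34 + -17 = 17
  P[6] = 26 + -17 = 9
  P[7] = 32 + -17 = 15
  P[8] = 40 + -17 = 23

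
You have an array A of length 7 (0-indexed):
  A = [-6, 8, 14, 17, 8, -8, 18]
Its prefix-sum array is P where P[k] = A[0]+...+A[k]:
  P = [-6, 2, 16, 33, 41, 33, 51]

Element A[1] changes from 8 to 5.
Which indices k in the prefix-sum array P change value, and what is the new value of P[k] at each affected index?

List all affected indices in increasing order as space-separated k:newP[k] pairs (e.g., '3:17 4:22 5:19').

Answer: 1:-1 2:13 3:30 4:38 5:30 6:48

Derivation:
P[k] = A[0] + ... + A[k]
P[k] includes A[1] iff k >= 1
Affected indices: 1, 2, ..., 6; delta = -3
  P[1]: 2 + -3 = -1
  P[2]: 16 + -3 = 13
  P[3]: 33 + -3 = 30
  P[4]: 41 + -3 = 38
  P[5]: 33 + -3 = 30
  P[6]: 51 + -3 = 48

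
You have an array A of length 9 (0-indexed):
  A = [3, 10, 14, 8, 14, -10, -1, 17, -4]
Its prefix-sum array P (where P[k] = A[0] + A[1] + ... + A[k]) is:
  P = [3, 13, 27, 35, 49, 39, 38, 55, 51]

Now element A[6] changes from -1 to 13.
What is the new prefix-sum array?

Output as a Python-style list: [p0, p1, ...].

Answer: [3, 13, 27, 35, 49, 39, 52, 69, 65]

Derivation:
Change: A[6] -1 -> 13, delta = 14
P[k] for k < 6: unchanged (A[6] not included)
P[k] for k >= 6: shift by delta = 14
  P[0] = 3 + 0 = 3
  P[1] = 13 + 0 = 13
  P[2] = 27 + 0 = 27
  P[3] = 35 + 0 = 35
  P[4] = 49 + 0 = 49
  P[5] = 39 + 0 = 39
  P[6] = 38 + 14 = 52
  P[7] = 55 + 14 = 69
  P[8] = 51 + 14 = 65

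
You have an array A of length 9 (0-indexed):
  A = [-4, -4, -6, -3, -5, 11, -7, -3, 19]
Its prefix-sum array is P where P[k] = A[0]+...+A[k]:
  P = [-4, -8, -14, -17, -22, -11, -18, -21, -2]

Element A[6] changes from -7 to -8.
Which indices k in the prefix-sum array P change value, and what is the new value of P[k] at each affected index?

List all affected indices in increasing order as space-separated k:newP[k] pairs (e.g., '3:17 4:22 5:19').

P[k] = A[0] + ... + A[k]
P[k] includes A[6] iff k >= 6
Affected indices: 6, 7, ..., 8; delta = -1
  P[6]: -18 + -1 = -19
  P[7]: -21 + -1 = -22
  P[8]: -2 + -1 = -3

Answer: 6:-19 7:-22 8:-3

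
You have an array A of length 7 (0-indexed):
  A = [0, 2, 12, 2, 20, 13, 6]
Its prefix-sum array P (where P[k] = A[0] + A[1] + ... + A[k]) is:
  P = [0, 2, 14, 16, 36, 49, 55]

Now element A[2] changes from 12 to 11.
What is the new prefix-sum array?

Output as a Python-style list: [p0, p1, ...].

Answer: [0, 2, 13, 15, 35, 48, 54]

Derivation:
Change: A[2] 12 -> 11, delta = -1
P[k] for k < 2: unchanged (A[2] not included)
P[k] for k >= 2: shift by delta = -1
  P[0] = 0 + 0 = 0
  P[1] = 2 + 0 = 2
  P[2] = 14 + -1 = 13
  P[3] = 16 + -1 = 15
  P[4] = 36 + -1 = 35
  P[5] = 49 + -1 = 48
  P[6] = 55 + -1 = 54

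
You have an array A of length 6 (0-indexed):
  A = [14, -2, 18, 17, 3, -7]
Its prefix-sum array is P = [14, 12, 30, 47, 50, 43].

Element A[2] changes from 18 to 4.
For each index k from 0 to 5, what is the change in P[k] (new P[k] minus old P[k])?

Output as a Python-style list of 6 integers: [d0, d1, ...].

Answer: [0, 0, -14, -14, -14, -14]

Derivation:
Element change: A[2] 18 -> 4, delta = -14
For k < 2: P[k] unchanged, delta_P[k] = 0
For k >= 2: P[k] shifts by exactly -14
Delta array: [0, 0, -14, -14, -14, -14]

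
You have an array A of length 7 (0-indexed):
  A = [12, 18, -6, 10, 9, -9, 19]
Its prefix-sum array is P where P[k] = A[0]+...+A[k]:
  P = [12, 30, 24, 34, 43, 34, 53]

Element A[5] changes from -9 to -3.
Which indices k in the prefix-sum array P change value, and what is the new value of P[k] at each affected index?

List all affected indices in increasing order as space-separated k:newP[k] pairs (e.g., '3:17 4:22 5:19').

Answer: 5:40 6:59

Derivation:
P[k] = A[0] + ... + A[k]
P[k] includes A[5] iff k >= 5
Affected indices: 5, 6, ..., 6; delta = 6
  P[5]: 34 + 6 = 40
  P[6]: 53 + 6 = 59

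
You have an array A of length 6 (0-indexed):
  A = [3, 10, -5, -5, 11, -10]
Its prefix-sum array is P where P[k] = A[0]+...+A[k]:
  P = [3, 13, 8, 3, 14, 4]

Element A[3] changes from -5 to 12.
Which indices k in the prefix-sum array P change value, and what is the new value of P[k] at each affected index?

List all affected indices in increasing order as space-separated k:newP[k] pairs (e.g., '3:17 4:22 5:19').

P[k] = A[0] + ... + A[k]
P[k] includes A[3] iff k >= 3
Affected indices: 3, 4, ..., 5; delta = 17
  P[3]: 3 + 17 = 20
  P[4]: 14 + 17 = 31
  P[5]: 4 + 17 = 21

Answer: 3:20 4:31 5:21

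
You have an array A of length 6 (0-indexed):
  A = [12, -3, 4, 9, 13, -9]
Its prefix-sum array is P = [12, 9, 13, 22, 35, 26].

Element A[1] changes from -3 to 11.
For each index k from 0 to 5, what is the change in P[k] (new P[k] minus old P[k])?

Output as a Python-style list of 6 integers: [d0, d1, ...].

Element change: A[1] -3 -> 11, delta = 14
For k < 1: P[k] unchanged, delta_P[k] = 0
For k >= 1: P[k] shifts by exactly 14
Delta array: [0, 14, 14, 14, 14, 14]

Answer: [0, 14, 14, 14, 14, 14]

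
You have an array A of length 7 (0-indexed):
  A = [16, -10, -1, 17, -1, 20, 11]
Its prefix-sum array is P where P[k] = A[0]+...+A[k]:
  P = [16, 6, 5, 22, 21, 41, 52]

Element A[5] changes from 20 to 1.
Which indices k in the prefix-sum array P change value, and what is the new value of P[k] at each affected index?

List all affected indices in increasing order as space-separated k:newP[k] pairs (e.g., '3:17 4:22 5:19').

P[k] = A[0] + ... + A[k]
P[k] includes A[5] iff k >= 5
Affected indices: 5, 6, ..., 6; delta = -19
  P[5]: 41 + -19 = 22
  P[6]: 52 + -19 = 33

Answer: 5:22 6:33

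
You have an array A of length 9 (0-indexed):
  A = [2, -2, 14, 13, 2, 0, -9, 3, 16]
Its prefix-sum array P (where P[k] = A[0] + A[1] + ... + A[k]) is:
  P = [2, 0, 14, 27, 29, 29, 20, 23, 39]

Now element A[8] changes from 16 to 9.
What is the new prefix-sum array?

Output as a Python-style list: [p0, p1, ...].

Answer: [2, 0, 14, 27, 29, 29, 20, 23, 32]

Derivation:
Change: A[8] 16 -> 9, delta = -7
P[k] for k < 8: unchanged (A[8] not included)
P[k] for k >= 8: shift by delta = -7
  P[0] = 2 + 0 = 2
  P[1] = 0 + 0 = 0
  P[2] = 14 + 0 = 14
  P[3] = 27 + 0 = 27
  P[4] = 29 + 0 = 29
  P[5] = 29 + 0 = 29
  P[6] = 20 + 0 = 20
  P[7] = 23 + 0 = 23
  P[8] = 39 + -7 = 32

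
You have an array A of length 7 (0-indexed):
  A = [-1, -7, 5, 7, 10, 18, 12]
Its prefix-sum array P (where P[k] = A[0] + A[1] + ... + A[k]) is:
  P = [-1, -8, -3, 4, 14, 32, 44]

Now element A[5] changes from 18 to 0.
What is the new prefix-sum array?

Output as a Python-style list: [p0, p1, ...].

Change: A[5] 18 -> 0, delta = -18
P[k] for k < 5: unchanged (A[5] not included)
P[k] for k >= 5: shift by delta = -18
  P[0] = -1 + 0 = -1
  P[1] = -8 + 0 = -8
  P[2] = -3 + 0 = -3
  P[3] = 4 + 0 = 4
  P[4] = 14 + 0 = 14
  P[5] = 32 + -18 = 14
  P[6] = 44 + -18 = 26

Answer: [-1, -8, -3, 4, 14, 14, 26]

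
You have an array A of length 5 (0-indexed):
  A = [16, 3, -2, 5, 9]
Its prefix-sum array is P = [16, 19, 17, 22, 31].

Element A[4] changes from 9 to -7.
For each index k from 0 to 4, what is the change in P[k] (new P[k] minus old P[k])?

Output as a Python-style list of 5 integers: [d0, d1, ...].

Answer: [0, 0, 0, 0, -16]

Derivation:
Element change: A[4] 9 -> -7, delta = -16
For k < 4: P[k] unchanged, delta_P[k] = 0
For k >= 4: P[k] shifts by exactly -16
Delta array: [0, 0, 0, 0, -16]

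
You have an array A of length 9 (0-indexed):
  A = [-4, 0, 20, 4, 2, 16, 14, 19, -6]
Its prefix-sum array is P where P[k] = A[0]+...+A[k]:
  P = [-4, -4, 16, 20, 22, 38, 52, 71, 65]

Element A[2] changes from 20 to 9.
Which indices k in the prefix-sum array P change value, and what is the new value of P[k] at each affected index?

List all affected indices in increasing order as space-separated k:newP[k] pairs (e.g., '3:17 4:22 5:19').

P[k] = A[0] + ... + A[k]
P[k] includes A[2] iff k >= 2
Affected indices: 2, 3, ..., 8; delta = -11
  P[2]: 16 + -11 = 5
  P[3]: 20 + -11 = 9
  P[4]: 22 + -11 = 11
  P[5]: 38 + -11 = 27
  P[6]: 52 + -11 = 41
  P[7]: 71 + -11 = 60
  P[8]: 65 + -11 = 54

Answer: 2:5 3:9 4:11 5:27 6:41 7:60 8:54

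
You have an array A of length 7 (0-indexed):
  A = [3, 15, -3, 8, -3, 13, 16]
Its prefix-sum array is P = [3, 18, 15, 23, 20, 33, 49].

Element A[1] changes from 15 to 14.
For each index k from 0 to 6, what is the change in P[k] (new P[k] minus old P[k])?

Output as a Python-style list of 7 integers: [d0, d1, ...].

Answer: [0, -1, -1, -1, -1, -1, -1]

Derivation:
Element change: A[1] 15 -> 14, delta = -1
For k < 1: P[k] unchanged, delta_P[k] = 0
For k >= 1: P[k] shifts by exactly -1
Delta array: [0, -1, -1, -1, -1, -1, -1]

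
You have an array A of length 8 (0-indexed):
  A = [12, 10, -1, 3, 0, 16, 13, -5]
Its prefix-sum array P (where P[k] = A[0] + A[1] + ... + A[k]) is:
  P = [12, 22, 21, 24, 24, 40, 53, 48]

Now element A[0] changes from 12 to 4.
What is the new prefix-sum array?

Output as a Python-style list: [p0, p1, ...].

Answer: [4, 14, 13, 16, 16, 32, 45, 40]

Derivation:
Change: A[0] 12 -> 4, delta = -8
P[k] for k < 0: unchanged (A[0] not included)
P[k] for k >= 0: shift by delta = -8
  P[0] = 12 + -8 = 4
  P[1] = 22 + -8 = 14
  P[2] = 21 + -8 = 13
  P[3] = 24 + -8 = 16
  P[4] = 24 + -8 = 16
  P[5] = 40 + -8 = 32
  P[6] = 53 + -8 = 45
  P[7] = 48 + -8 = 40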